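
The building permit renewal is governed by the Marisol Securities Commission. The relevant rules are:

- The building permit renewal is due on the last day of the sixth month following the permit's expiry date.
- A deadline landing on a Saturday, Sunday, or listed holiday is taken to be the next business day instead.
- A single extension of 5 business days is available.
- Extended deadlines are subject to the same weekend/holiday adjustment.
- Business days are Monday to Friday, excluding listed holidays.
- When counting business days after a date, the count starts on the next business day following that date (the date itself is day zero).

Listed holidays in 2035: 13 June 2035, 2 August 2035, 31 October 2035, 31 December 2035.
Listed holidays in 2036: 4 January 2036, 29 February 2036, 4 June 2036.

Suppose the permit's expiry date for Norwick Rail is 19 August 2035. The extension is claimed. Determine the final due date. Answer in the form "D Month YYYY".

10 March 2036

The sixth month after 19 August 2035 is February 2036, whose last day is 29 February 2036.
Because 29 February 2036 is a listed holiday, the deadline becomes 3 March 2036 (Monday).
Applying the 5-business-day extension: 5 business days after 3 March 2036 is 10 March 2036.
Since 10 March 2036 is a Monday and not a holiday, the date is unchanged.
Final deadline: 10 March 2036.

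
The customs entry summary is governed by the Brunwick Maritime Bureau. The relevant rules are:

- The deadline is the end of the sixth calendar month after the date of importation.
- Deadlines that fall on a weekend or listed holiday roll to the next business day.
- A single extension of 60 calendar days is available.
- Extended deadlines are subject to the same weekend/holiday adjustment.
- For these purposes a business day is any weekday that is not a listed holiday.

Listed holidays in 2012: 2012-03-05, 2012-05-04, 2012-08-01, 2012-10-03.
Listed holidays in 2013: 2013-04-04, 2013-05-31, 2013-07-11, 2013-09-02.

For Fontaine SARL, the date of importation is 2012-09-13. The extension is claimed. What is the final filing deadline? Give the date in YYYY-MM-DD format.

The sixth month after 2012-09-13 is March 2013, whose last day is 2013-03-31.
2013-03-31 falls on a Sunday. Rolling to the next business day gives 2013-04-01, a Monday.
Add the 60 calendar-day extension to 2013-04-01: 2013-05-31.
2013-05-31 falls on a listed holiday. Rolling to the next business day gives 2013-06-03, a Monday.
So the filing is due 2013-06-03.

2013-06-03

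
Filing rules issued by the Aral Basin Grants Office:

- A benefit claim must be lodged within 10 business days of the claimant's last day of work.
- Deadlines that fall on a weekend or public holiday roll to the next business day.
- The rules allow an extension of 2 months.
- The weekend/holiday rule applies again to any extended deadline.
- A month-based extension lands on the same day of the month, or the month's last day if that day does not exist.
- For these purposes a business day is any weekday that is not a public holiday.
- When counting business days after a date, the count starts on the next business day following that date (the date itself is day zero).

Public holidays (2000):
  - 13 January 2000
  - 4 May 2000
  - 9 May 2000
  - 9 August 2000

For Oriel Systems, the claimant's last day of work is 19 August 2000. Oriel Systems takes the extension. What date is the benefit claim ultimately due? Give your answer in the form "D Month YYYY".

10 business days after 19 August 2000, excluding weekends and holidays, is 1 September 2000.
1 September 2000 falls on a Friday, which is a business day, so no adjustment is needed.
Applying the 2 months extension: 2 months after 1 September 2000 is 1 November 2000.
1 November 2000 (Wednesday) is already a business day.
The final due date is 1 November 2000.

1 November 2000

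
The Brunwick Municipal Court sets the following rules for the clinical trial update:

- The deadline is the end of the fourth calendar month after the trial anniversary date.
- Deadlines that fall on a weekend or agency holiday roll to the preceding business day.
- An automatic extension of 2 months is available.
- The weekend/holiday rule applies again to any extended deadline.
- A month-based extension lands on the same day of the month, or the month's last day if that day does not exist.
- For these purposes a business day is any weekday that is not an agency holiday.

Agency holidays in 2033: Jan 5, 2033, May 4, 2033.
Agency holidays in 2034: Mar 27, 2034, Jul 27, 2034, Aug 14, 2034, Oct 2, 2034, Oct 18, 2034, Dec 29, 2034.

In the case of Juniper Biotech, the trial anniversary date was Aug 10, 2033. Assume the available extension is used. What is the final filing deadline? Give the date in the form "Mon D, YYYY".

Feb 28, 2034

4 months after Aug 10, 2033 is December 2033; that month ends on Dec 31, 2033.
Dec 31, 2033 is a Saturday; the preceding business day is Dec 30, 2033 (Friday).
Add 2 months to Dec 30, 2033: Feb 28, 2034 (day 30 does not exist in February, so the month's last day is used).
Feb 28, 2034 (Tuesday) is already a business day.
Final deadline: Feb 28, 2034.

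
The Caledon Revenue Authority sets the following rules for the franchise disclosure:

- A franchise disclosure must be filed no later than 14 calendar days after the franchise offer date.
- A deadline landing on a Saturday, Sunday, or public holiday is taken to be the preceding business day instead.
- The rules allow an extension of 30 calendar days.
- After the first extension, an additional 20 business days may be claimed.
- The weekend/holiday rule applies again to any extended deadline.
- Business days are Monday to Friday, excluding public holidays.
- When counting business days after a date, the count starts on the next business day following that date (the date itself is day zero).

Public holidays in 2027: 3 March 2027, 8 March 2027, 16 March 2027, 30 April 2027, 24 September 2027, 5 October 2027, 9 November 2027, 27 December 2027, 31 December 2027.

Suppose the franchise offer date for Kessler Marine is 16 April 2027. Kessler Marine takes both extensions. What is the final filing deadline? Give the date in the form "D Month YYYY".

25 June 2027

From 16 April 2027, 14 calendar days later is 30 April 2027.
30 April 2027 is a listed holiday; the preceding business day is 29 April 2027 (Thursday).
Applying the 30-calendar-day extension: 29 April 2027 + 30 days = 29 May 2027.
29 May 2027 falls on a Saturday. Rolling to the preceding business day gives 28 May 2027, a Friday.
The 20-business-day extension runs from 28 May 2027 to 25 June 2027.
25 June 2027 falls on a Friday, which is a business day, so no adjustment is needed.
So the filing is due 25 June 2027.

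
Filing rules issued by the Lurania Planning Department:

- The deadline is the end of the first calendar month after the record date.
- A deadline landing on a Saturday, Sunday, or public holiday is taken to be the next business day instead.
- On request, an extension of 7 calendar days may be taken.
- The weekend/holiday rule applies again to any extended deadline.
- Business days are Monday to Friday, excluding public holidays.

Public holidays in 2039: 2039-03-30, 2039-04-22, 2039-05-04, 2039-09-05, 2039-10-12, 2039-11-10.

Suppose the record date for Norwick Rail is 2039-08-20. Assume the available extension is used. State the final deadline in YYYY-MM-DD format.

2039-10-07

The first month after 2039-08-20 is September 2039, whose last day is 2039-09-30.
2039-09-30 (Friday) is already a business day.
With the 7-day extension, 2039-09-30 becomes 2039-10-07.
2039-10-07 is a Friday and not a listed holiday, so it stands.
Deadline: 2039-10-07.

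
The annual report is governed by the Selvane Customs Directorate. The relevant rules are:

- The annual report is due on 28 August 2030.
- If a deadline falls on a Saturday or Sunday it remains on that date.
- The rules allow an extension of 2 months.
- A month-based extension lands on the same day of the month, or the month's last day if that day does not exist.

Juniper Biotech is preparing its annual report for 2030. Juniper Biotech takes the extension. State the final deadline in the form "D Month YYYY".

The statutory due date is 28 August 2030.
28 August 2030 is a Wednesday; no weekend or holiday adjustment applies.
Add 2 months to 28 August 2030: 28 October 2030.
28 October 2030 is a Monday; no weekend or holiday adjustment applies.
So the filing is due 28 October 2030.

28 October 2030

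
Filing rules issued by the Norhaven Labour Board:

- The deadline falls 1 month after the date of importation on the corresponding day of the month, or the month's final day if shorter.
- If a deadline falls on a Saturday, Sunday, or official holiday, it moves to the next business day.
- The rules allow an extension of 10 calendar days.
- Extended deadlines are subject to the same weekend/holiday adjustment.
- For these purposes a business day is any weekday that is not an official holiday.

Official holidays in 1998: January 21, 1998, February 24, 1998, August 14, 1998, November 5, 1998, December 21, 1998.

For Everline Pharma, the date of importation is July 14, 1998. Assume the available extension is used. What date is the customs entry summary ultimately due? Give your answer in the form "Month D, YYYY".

1 month from July 14, 1998 is August 14, 1998.
August 14, 1998 falls on a listed holiday. Rolling to the next business day gives August 17, 1998, a Monday.
Add the 10 calendar-day extension to August 17, 1998: August 27, 1998.
August 27, 1998 is a Thursday and not a listed holiday, so it stands.
Deadline: August 27, 1998.

August 27, 1998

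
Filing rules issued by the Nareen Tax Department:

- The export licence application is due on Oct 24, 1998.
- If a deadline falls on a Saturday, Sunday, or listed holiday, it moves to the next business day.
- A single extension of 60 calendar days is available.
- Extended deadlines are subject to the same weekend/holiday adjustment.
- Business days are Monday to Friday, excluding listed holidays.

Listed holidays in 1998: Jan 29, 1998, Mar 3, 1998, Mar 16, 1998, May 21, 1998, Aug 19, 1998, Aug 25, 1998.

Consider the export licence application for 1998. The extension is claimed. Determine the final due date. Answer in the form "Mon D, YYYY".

Dec 25, 1998

The statutory due date is Oct 24, 1998.
Because Oct 24, 1998 is a Saturday, the deadline becomes Oct 26, 1998 (Monday).
Applying the 60-calendar-day extension: Oct 26, 1998 + 60 days = Dec 25, 1998.
Dec 25, 1998 (Friday) is already a business day.
Deadline: Dec 25, 1998.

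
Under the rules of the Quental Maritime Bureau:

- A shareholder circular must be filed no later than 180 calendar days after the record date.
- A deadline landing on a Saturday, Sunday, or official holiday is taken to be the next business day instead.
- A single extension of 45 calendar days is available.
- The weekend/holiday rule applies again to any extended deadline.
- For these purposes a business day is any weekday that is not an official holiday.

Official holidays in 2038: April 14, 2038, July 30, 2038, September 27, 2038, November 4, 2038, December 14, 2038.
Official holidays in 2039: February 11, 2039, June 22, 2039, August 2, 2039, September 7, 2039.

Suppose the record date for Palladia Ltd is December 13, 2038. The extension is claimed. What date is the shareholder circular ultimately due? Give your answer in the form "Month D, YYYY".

From December 13, 2038, 180 calendar days later is June 11, 2039.
Because June 11, 2039 is a Saturday, the deadline becomes June 13, 2039 (Monday).
The 45-calendar-day extension moves the deadline from June 13, 2039 to July 28, 2039.
July 28, 2039 is a Thursday and not a listed holiday, so it stands.
The final due date is July 28, 2039.

July 28, 2039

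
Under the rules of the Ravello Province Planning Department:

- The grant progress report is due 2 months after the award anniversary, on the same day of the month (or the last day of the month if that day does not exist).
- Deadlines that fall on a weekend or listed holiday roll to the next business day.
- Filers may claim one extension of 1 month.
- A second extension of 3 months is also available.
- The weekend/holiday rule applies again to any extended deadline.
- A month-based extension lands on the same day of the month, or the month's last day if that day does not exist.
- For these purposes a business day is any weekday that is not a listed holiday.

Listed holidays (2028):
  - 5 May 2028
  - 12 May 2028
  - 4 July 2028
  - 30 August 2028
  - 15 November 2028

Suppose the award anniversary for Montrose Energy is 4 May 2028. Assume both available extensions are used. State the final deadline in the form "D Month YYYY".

2 months from 4 May 2028 is 4 July 2028.
4 July 2028 is a listed holiday; the next business day is 5 July 2028 (Wednesday).
Add 1 month to 5 July 2028: 5 August 2028.
5 August 2028 falls on a Saturday. Rolling to the next business day gives 7 August 2028, a Monday.
Applying the 3 months extension: 3 months after 7 August 2028 is 7 November 2028.
7 November 2028 falls on a Tuesday, which is a business day, so no adjustment is needed.
The final due date is 7 November 2028.

7 November 2028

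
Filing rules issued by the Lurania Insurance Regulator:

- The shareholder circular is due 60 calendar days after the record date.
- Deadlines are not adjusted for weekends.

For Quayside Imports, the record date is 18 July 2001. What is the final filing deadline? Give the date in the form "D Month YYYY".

16 September 2001

60 calendar days after 18 July 2001 is 16 September 2001.
16 September 2001 falls on a Sunday. The rules make no weekend/holiday allowance, so it remains 16 September 2001.
Final deadline: 16 September 2001.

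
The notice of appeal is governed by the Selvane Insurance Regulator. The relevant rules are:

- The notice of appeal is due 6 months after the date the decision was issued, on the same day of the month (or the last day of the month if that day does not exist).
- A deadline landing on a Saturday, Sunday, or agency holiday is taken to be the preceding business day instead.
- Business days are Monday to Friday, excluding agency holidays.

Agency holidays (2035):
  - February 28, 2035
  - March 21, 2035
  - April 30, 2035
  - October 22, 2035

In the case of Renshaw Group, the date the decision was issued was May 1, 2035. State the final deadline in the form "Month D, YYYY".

November 1, 2035

6 months from May 1, 2035 is November 1, 2035.
November 1, 2035 is a Thursday and not a listed holiday, so it stands.
Final deadline: November 1, 2035.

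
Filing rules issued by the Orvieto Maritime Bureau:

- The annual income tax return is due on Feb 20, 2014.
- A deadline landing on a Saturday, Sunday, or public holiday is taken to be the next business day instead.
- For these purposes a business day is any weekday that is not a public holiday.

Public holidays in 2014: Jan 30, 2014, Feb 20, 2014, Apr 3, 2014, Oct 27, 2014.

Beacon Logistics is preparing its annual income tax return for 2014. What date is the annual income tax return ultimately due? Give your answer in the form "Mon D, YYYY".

The statutory due date is Feb 20, 2014.
Feb 20, 2014 falls on a listed holiday. Rolling to the next business day gives Feb 21, 2014, a Friday.
The final due date is Feb 21, 2014.

Feb 21, 2014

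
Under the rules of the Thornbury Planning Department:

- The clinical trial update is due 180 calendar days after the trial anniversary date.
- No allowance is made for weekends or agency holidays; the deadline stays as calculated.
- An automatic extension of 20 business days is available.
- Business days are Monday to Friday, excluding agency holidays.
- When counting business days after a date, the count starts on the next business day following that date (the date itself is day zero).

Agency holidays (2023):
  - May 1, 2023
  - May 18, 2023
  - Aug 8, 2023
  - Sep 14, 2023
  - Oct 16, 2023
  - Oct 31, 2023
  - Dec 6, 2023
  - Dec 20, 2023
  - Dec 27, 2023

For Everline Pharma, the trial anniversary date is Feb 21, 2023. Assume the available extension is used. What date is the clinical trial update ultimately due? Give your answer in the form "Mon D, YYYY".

From Feb 21, 2023, 180 calendar days later is Aug 20, 2023.
Aug 20, 2023 falls on a Sunday. The rules make no weekend/holiday allowance, so it remains Aug 20, 2023.
Applying the 20-business-day extension: 20 business days after Aug 20, 2023 is Sep 18, 2023.
Sep 18, 2023 is a Monday; no weekend or holiday adjustment applies.
Deadline: Sep 18, 2023.

Sep 18, 2023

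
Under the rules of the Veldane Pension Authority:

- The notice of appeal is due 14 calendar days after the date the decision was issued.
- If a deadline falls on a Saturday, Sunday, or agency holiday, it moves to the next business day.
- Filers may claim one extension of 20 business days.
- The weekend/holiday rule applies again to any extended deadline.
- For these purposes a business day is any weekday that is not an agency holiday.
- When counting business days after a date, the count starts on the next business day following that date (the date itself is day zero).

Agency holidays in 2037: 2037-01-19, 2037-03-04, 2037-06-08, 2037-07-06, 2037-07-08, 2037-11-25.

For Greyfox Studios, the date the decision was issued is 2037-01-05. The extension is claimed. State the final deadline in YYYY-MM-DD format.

2037-02-17

Adding 14 calendar days to 2037-01-05 gives 2037-01-19.
Because 2037-01-19 is a listed holiday, the deadline becomes 2037-01-20 (Tuesday).
The 20-business-day extension runs from 2037-01-20 to 2037-02-17.
2037-02-17 falls on a Tuesday, which is a business day, so no adjustment is needed.
Deadline: 2037-02-17.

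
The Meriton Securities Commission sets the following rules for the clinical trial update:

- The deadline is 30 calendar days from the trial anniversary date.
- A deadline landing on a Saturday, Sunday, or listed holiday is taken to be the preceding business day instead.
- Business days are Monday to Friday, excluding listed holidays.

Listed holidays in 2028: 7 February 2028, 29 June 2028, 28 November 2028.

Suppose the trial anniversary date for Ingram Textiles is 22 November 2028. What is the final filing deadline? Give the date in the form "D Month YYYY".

22 December 2028

30 calendar days after 22 November 2028 is 22 December 2028.
22 December 2028 falls on a Friday, which is a business day, so no adjustment is needed.
Deadline: 22 December 2028.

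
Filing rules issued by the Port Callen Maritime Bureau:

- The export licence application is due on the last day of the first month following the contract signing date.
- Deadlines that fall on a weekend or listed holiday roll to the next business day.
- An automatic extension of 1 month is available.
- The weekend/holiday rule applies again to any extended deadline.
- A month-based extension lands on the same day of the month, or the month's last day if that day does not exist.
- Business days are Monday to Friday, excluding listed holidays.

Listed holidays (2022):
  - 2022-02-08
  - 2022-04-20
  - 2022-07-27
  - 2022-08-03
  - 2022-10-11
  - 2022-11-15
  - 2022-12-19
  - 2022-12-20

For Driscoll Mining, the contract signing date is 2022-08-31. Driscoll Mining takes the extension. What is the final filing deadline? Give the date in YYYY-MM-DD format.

2022-10-31

1 month after 2022-08-31 falls in September 2022; the last day of that month is 2022-09-30.
2022-09-30 falls on a Friday, which is a business day, so no adjustment is needed.
Applying the 1 month extension: 1 month after 2022-09-30 is 2022-10-30.
2022-10-30 is a Sunday; the next business day is 2022-10-31 (Monday).
The final due date is 2022-10-31.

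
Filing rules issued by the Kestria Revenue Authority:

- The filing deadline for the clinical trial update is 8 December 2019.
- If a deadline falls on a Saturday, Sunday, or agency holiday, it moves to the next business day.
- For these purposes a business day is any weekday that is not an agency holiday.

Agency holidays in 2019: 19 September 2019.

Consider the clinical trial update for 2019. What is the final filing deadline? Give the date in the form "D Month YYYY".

9 December 2019

The statutory due date is 8 December 2019.
Because 8 December 2019 is a Sunday, the deadline becomes 9 December 2019 (Monday).
Deadline: 9 December 2019.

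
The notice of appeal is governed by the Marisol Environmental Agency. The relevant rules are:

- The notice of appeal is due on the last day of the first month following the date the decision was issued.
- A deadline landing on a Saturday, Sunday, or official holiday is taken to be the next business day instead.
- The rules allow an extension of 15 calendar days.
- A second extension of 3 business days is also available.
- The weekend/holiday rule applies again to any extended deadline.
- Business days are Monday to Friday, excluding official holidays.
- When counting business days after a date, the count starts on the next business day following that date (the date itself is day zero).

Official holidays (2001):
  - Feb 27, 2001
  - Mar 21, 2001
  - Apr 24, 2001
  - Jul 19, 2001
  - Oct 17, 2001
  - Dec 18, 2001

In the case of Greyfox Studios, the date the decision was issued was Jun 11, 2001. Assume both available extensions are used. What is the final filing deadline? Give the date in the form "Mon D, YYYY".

Aug 20, 2001

1 month after Jun 11, 2001 falls in July 2001; the last day of that month is Jul 31, 2001.
Jul 31, 2001 (Tuesday) is already a business day.
With the 15-day extension, Jul 31, 2001 becomes Aug 15, 2001.
Since Aug 15, 2001 is a Wednesday and not a holiday, the date is unchanged.
The 3-business-day extension runs from Aug 15, 2001 to Aug 20, 2001.
Since Aug 20, 2001 is a Monday and not a holiday, the date is unchanged.
Final deadline: Aug 20, 2001.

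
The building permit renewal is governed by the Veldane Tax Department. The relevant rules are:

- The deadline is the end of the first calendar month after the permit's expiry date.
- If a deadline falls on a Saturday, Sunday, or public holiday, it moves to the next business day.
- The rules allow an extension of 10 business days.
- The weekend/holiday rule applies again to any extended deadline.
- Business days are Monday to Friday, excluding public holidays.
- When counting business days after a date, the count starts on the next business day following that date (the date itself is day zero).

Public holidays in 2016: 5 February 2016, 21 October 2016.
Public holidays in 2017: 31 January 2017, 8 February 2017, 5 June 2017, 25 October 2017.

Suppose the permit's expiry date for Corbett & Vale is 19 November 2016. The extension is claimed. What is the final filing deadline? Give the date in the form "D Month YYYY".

16 January 2017

1 month after 19 November 2016 falls in December 2016; the last day of that month is 31 December 2016.
31 December 2016 is a Saturday, so it moves to the next business day, 2 January 2017 (Monday).
Applying the 10-business-day extension: 10 business days after 2 January 2017 is 16 January 2017.
16 January 2017 is a Monday and not a listed holiday, so it stands.
Deadline: 16 January 2017.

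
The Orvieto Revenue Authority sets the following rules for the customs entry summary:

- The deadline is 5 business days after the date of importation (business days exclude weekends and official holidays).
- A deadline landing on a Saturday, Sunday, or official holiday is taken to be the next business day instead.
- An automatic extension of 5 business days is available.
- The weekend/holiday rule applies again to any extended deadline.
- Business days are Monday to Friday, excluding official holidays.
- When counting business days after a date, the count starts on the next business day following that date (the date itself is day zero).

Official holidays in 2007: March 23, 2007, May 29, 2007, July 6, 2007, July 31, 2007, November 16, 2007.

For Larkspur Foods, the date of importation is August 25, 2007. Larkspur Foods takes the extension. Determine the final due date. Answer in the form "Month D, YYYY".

Starting the day after August 25, 2007 and counting 5 business days lands on August 31, 2007.
August 31, 2007 falls on a Friday, which is a business day, so no adjustment is needed.
Counting 5 further business days from August 31, 2007 reaches September 7, 2007.
Since September 7, 2007 is a Friday and not a holiday, the date is unchanged.
The final due date is September 7, 2007.

September 7, 2007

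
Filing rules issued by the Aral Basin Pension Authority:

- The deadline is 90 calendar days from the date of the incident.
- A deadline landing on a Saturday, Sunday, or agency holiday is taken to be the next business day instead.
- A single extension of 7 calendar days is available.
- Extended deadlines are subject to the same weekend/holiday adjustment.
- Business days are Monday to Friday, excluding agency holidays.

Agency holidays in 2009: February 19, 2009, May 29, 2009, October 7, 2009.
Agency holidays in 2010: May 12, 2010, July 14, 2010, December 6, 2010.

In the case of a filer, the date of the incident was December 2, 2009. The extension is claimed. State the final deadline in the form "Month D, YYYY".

Trigger date December 2, 2009 + 90 calendar days = March 2, 2010.
Since March 2, 2010 is a Tuesday and not a holiday, the date is unchanged.
The 7-calendar-day extension moves the deadline from March 2, 2010 to March 9, 2010.
Since March 9, 2010 is a Tuesday and not a holiday, the date is unchanged.
Deadline: March 9, 2010.

March 9, 2010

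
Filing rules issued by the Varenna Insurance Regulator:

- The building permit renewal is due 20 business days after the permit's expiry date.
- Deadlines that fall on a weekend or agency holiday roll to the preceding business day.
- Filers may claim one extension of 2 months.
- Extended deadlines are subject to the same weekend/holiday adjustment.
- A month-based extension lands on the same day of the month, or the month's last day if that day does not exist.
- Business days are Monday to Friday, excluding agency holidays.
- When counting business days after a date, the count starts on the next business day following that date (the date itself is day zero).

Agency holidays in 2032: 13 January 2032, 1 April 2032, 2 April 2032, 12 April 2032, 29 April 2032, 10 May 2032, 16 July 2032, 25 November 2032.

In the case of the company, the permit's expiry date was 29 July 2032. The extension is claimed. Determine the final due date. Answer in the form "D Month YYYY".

20 business days after 29 July 2032, excluding weekends and holidays, is 26 August 2032.
26 August 2032 (Thursday) is already a business day.
Add 2 months to 26 August 2032: 26 October 2032.
26 October 2032 (Tuesday) is already a business day.
Final deadline: 26 October 2032.

26 October 2032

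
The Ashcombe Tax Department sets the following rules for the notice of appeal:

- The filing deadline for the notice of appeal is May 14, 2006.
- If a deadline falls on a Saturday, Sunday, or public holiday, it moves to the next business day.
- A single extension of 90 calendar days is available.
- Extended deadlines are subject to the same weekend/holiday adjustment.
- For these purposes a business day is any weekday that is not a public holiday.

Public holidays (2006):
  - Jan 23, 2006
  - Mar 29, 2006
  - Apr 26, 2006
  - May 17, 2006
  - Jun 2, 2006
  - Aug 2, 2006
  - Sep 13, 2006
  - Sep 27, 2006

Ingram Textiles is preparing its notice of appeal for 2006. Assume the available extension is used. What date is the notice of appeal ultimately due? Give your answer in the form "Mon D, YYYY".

Aug 14, 2006

Start from the fixed due date, May 14, 2006.
Because May 14, 2006 is a Sunday, the deadline becomes May 15, 2006 (Monday).
The 90-calendar-day extension moves the deadline from May 15, 2006 to Aug 13, 2006.
Because Aug 13, 2006 is a Sunday, the deadline becomes Aug 14, 2006 (Monday).
Final deadline: Aug 14, 2006.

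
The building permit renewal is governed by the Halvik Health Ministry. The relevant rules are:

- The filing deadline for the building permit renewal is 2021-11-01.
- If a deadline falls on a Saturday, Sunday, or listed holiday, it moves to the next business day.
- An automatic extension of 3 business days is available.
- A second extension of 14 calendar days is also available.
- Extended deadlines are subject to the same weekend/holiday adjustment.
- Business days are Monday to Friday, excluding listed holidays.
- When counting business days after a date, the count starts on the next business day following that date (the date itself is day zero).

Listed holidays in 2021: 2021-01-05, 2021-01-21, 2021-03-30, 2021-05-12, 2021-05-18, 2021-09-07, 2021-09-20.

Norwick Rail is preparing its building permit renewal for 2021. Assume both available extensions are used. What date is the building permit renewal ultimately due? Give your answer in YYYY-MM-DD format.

2021-11-18

The stated deadline is 2021-11-01.
Since 2021-11-01 is a Monday and not a holiday, the date is unchanged.
Counting 3 further business days from 2021-11-01 reaches 2021-11-04.
2021-11-04 (Thursday) is already a business day.
Applying the 14-calendar-day extension: 2021-11-04 + 14 days = 2021-11-18.
2021-11-18 (Thursday) is already a business day.
The final due date is 2021-11-18.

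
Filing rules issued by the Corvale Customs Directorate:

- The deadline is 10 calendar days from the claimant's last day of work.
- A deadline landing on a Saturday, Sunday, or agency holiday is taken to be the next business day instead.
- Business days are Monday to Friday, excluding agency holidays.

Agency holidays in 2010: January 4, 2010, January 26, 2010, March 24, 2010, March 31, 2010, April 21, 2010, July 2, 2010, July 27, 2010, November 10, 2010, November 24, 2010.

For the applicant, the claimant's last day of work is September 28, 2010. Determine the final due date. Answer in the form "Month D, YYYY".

Adding 10 calendar days to September 28, 2010 gives October 8, 2010.
Since October 8, 2010 is a Friday and not a holiday, the date is unchanged.
Deadline: October 8, 2010.

October 8, 2010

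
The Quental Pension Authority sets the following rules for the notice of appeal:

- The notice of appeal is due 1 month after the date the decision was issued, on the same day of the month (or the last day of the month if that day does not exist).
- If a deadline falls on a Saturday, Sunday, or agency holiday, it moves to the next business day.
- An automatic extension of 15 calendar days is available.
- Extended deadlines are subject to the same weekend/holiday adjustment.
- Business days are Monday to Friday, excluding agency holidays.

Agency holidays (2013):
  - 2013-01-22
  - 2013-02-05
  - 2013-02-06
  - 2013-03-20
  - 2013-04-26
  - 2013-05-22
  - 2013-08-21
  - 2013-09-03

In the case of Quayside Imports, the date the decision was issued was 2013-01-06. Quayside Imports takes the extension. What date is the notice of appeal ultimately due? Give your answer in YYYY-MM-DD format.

2013-02-22

1 month from 2013-01-06 is 2013-02-06.
2013-02-06 falls on a listed holiday. Rolling to the next business day gives 2013-02-07, a Thursday.
Applying the 15-calendar-day extension: 2013-02-07 + 15 days = 2013-02-22.
2013-02-22 falls on a Friday, which is a business day, so no adjustment is needed.
Deadline: 2013-02-22.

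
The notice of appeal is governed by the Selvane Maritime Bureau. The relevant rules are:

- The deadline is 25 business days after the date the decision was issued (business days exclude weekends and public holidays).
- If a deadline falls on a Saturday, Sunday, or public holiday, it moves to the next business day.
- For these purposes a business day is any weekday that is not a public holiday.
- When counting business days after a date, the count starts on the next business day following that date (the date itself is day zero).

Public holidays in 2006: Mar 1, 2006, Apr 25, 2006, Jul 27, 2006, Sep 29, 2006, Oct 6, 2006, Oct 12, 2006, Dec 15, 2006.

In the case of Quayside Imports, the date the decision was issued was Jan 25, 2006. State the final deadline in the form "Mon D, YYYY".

Mar 2, 2006

Counting 25 business days after Jan 25, 2006 (skipping weekends and listed holidays) reaches Mar 2, 2006.
Since Mar 2, 2006 is a Thursday and not a holiday, the date is unchanged.
Final deadline: Mar 2, 2006.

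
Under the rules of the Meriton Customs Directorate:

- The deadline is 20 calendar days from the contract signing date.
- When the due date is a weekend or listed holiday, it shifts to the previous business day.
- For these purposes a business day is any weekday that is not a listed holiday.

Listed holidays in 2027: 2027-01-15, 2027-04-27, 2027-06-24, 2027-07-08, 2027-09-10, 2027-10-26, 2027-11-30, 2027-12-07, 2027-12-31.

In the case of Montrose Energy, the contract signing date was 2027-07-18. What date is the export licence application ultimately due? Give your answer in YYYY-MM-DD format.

2027-08-06

Adding 20 calendar days to 2027-07-18 gives 2027-08-07.
2027-08-07 is a Saturday; the preceding business day is 2027-08-06 (Friday).
So the filing is due 2027-08-06.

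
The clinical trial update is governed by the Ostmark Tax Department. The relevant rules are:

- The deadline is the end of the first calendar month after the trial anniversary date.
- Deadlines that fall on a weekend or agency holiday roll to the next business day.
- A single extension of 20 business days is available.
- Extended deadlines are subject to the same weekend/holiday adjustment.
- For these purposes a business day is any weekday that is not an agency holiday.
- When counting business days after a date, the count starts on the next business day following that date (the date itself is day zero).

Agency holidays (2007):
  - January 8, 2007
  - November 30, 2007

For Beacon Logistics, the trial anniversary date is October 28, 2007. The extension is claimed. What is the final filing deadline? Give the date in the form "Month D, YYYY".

December 31, 2007

1 month after October 28, 2007 is November 2007; that month ends on November 30, 2007.
November 30, 2007 is a listed holiday, so it moves to the next business day, December 3, 2007 (Monday).
Applying the 20-business-day extension: 20 business days after December 3, 2007 is December 31, 2007.
December 31, 2007 is a Monday and not a listed holiday, so it stands.
So the filing is due December 31, 2007.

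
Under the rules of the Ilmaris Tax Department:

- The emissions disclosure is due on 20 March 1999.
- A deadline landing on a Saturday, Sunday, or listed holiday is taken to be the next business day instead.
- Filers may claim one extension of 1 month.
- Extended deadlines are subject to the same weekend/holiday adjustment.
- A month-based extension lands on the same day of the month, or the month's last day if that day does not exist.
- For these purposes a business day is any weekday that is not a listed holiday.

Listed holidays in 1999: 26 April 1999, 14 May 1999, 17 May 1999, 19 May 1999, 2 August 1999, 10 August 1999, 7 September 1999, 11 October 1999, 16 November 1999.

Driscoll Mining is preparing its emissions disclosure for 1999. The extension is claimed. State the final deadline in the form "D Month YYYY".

22 April 1999

The stated deadline is 20 March 1999.
20 March 1999 falls on a Saturday. Rolling to the next business day gives 22 March 1999, a Monday.
The 1 month extension carries 22 March 1999 to 22 April 1999.
Since 22 April 1999 is a Thursday and not a holiday, the date is unchanged.
Deadline: 22 April 1999.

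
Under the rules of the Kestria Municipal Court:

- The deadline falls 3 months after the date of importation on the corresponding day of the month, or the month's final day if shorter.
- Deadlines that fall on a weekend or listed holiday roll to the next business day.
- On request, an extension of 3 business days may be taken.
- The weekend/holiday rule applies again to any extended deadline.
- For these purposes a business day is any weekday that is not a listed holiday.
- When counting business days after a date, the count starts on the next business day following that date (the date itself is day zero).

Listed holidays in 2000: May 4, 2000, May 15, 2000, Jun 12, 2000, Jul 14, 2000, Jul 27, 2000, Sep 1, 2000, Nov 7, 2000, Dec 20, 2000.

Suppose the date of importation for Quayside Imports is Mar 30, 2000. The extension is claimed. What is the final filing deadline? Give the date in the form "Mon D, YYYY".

3 months from Mar 30, 2000 is Jun 30, 2000.
Since Jun 30, 2000 is a Friday and not a holiday, the date is unchanged.
The 3-business-day extension runs from Jun 30, 2000 to Jul 5, 2000.
Jul 5, 2000 (Wednesday) is already a business day.
Final deadline: Jul 5, 2000.

Jul 5, 2000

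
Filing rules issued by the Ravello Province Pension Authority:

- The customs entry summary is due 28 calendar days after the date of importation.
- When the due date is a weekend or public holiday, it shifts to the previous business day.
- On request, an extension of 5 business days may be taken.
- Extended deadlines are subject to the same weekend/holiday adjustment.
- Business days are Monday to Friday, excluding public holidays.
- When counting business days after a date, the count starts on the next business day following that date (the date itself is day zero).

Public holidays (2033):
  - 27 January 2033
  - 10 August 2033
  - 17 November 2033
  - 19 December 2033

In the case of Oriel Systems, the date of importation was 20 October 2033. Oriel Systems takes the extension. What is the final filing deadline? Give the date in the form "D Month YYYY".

24 November 2033

28 calendar days after 20 October 2033 is 17 November 2033.
Because 17 November 2033 is a listed holiday, the deadline becomes 16 November 2033 (Wednesday).
The 5-business-day extension runs from 16 November 2033 to 24 November 2033.
Since 24 November 2033 is a Thursday and not a holiday, the date is unchanged.
Final deadline: 24 November 2033.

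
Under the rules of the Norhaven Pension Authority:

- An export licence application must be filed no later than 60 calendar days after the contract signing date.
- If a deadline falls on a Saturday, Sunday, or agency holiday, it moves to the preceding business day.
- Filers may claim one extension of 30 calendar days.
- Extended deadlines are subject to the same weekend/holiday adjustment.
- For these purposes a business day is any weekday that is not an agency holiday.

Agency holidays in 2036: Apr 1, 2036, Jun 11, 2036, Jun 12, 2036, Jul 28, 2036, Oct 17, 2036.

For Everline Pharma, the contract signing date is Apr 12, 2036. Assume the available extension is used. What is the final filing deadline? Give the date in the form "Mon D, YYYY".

60 calendar days after Apr 12, 2036 is Jun 11, 2036.
Jun 11, 2036 is a listed holiday; the preceding business day is Jun 10, 2036 (Tuesday).
Applying the 30-calendar-day extension: Jun 10, 2036 + 30 days = Jul 10, 2036.
Jul 10, 2036 (Thursday) is already a business day.
Final deadline: Jul 10, 2036.

Jul 10, 2036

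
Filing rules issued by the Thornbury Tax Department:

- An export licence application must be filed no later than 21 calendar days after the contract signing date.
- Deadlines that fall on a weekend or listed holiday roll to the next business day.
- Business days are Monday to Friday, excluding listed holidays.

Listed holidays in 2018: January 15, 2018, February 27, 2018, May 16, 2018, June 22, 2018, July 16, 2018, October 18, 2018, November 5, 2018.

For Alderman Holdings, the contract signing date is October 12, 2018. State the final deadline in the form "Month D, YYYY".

November 2, 2018

Adding 21 calendar days to October 12, 2018 gives November 2, 2018.
Since November 2, 2018 is a Friday and not a holiday, the date is unchanged.
Final deadline: November 2, 2018.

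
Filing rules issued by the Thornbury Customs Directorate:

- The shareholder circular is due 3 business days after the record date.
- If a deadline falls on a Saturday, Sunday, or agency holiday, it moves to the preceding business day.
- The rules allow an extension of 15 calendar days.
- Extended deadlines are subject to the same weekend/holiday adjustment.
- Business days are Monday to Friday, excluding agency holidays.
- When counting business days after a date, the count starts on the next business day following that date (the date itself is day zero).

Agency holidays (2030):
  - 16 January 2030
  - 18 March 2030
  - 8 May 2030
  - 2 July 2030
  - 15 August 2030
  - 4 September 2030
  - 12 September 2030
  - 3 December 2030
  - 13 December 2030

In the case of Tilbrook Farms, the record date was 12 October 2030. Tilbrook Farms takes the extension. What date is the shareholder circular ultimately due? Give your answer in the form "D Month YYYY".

Starting the day after 12 October 2030 and counting 3 business days lands on 16 October 2030.
Since 16 October 2030 is a Wednesday and not a holiday, the date is unchanged.
Add the 15 calendar-day extension to 16 October 2030: 31 October 2030.
31 October 2030 (Thursday) is already a business day.
Final deadline: 31 October 2030.

31 October 2030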